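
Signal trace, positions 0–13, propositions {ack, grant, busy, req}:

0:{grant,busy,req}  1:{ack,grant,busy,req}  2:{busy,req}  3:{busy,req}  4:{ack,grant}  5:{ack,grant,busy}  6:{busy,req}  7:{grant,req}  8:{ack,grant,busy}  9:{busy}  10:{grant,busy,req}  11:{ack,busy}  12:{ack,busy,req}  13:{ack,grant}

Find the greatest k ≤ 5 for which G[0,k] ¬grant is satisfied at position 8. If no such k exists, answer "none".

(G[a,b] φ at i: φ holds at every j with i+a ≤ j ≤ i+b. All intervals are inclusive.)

¬grant must hold from j=8 onward; find where it first fails.
  j=8: fails → no k works.

none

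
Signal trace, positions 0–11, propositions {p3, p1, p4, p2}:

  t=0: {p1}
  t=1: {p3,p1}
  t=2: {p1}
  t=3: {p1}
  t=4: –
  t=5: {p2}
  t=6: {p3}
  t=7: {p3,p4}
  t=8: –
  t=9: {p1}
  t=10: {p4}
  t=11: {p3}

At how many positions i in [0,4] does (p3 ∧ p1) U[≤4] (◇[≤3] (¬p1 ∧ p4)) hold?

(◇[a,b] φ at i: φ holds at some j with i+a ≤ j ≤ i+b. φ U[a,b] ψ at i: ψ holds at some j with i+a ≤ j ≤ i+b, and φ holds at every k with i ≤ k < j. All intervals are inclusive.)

Evaluate at each i in [0,4]:
  i=0: ✗ (lhs fails at k=0 before rhs at j=4)
  i=1: ✗ (lhs fails at k=2 before rhs at j=4)
  i=2: ✗ (lhs fails at k=2 before rhs at j=4)
  i=3: ✗ (lhs fails at k=3 before rhs at j=4)
  i=4: ✓ (rhs at j=4)
Positions where it holds: {4} → 1.

1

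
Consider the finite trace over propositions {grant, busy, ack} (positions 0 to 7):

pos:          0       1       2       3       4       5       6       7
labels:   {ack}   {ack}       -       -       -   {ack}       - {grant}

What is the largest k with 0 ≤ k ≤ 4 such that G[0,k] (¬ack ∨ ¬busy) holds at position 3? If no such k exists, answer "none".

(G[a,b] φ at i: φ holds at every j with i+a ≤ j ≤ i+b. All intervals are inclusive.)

(¬ack ∨ ¬busy) must hold from j=3 onward; find where it first fails.
  j=3: holds
  j=4: holds
  j=5: holds
  j=6: holds
  j=7: holds
Holds through j=7; largest k = 4.

4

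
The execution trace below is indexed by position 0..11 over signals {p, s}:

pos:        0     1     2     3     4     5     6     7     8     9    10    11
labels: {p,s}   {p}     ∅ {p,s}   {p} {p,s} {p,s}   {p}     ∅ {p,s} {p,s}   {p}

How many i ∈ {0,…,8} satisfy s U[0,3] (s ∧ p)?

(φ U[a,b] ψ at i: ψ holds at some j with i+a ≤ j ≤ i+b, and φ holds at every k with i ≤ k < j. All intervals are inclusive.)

Evaluate at each i in [0,8]:
  i=0: ✓ (rhs at j=0)
  i=1: ✗ (lhs fails at k=1 before rhs at j=3)
  i=2: ✗ (lhs fails at k=2 before rhs at j=3)
  i=3: ✓ (rhs at j=3)
  i=4: ✗ (lhs fails at k=4 before rhs at j=5)
  i=5: ✓ (rhs at j=5)
  i=6: ✓ (rhs at j=6)
  i=7: ✗ (lhs fails at k=7 before rhs at j=9)
  i=8: ✗ (lhs fails at k=8 before rhs at j=9)
Positions where it holds: {0, 3, 5, 6} → 4.

4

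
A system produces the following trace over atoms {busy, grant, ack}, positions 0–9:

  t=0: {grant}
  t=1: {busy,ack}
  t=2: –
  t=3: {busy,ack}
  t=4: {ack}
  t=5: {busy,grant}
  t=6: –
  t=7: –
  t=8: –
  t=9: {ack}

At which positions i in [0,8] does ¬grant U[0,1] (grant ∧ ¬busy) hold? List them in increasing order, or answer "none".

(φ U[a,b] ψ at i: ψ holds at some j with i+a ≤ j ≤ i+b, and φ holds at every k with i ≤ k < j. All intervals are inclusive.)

0

Evaluate at each i in [0,8]:
  i=0: ✓ (rhs at j=0)
  i=1: ✗ (no rhs in [1,2])
  i=2: ✗ (no rhs in [2,3])
  i=3: ✗ (no rhs in [3,4])
  i=4: ✗ (no rhs in [4,5])
  i=5: ✗ (no rhs in [5,6])
  i=6: ✗ (no rhs in [6,7])
  i=7: ✗ (no rhs in [7,8])
  i=8: ✗ (no rhs in [8,9])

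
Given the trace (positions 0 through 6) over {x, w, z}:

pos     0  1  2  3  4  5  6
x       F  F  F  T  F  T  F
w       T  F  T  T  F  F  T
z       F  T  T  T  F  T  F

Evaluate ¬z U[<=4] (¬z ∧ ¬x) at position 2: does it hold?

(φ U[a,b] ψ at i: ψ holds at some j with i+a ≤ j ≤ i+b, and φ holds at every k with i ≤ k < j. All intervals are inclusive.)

No

Need some j in [2,6] with (¬z ∧ ¬x), and ¬z at every k in [2,j-1].
  j=2: (¬z ∧ ¬x) false.
  j=3: (¬z ∧ ¬x) false.
  j=4: (¬z ∧ ¬x) holds, but ¬z fails at k=2 → not this j.
  j=5: (¬z ∧ ¬x) false.
  j=6: (¬z ∧ ¬x) holds, but ¬z fails at k=2 → not this j.
No j in the window works → until fails.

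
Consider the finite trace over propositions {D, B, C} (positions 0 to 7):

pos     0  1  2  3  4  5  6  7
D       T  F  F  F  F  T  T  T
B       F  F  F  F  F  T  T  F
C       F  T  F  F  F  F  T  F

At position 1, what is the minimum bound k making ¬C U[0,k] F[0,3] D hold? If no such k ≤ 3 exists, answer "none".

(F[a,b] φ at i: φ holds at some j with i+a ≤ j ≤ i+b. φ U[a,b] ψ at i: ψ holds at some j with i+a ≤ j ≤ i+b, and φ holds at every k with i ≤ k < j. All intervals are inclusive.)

Need earliest j ≥ 1 with F[0,3] D, and ¬C at every k in [1,j-1].
  j=1: rhs fails.
  j=2: rhs holds but lhs fails at k=1.
  j=3: rhs holds but lhs fails at k=1.
  j=4: rhs holds but lhs fails at k=1.
No witness within the range → none.

none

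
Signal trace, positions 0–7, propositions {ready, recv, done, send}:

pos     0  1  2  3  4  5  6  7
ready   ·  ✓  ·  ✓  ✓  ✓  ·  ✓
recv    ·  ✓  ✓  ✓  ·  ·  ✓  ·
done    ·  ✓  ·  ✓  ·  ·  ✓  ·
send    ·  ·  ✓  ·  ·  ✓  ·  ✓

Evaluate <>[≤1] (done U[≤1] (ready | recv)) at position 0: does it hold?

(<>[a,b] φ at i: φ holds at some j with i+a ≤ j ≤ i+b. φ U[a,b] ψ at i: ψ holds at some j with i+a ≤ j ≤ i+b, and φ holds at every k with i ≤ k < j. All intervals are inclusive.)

Check (done U[≤1] (ready | recv)) at each j in [0,1]:
  j=0: fails
  j=1: holds
Found at j=1 → formula holds.

True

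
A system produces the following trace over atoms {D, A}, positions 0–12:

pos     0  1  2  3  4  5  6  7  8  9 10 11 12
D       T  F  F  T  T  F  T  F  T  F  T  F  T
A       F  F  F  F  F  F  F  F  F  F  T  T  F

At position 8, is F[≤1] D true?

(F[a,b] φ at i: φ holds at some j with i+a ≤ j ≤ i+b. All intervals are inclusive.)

Check D at each j in [8,9]:
  j=8: true
  j=9: false
Found at j=8 → formula holds.

Yes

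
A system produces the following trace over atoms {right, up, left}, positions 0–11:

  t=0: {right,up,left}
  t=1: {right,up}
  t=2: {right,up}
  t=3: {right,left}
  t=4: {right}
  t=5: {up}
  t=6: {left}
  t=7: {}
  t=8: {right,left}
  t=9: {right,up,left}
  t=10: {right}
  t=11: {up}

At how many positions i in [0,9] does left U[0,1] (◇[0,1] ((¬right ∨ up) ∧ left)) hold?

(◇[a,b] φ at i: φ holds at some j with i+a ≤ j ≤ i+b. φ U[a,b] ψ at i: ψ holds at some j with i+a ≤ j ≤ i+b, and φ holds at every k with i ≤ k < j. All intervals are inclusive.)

5

Evaluate at each i in [0,9]:
  i=0: ✓ (rhs at j=0)
  i=1: ✗ (no rhs in [1,2])
  i=2: ✗ (no rhs in [2,3])
  i=3: ✗ (no rhs in [3,4])
  i=4: ✗ (lhs fails at k=4 before rhs at j=5)
  i=5: ✓ (rhs at j=5)
  i=6: ✓ (rhs at j=6)
  i=7: ✗ (lhs fails at k=7 before rhs at j=8)
  i=8: ✓ (rhs at j=8)
  i=9: ✓ (rhs at j=9)
Positions where it holds: {0, 5, 6, 8, 9} → 5.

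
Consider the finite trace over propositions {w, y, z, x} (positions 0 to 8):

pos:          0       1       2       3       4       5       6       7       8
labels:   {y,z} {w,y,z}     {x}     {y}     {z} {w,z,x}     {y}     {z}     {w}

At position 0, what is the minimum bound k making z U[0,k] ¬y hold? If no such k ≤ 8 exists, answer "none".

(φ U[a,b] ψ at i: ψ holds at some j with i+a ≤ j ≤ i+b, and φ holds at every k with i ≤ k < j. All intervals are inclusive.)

2

Need earliest j ≥ 0 with ¬y, and z at every k in [0,j-1].
  j=0: rhs fails.
  j=1: rhs fails.
  j=2: rhs holds; lhs holds on [0,1]. k = 2.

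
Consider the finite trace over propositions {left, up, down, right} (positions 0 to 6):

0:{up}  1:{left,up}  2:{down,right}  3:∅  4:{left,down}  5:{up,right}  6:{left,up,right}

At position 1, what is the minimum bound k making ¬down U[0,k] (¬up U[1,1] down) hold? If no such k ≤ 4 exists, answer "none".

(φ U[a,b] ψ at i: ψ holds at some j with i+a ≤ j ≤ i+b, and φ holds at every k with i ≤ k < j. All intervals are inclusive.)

Need earliest j ≥ 1 with (¬up U[1,1] down), and ¬down at every k in [1,j-1].
  j=1: rhs fails.
  j=2: rhs fails.
  j=3: rhs holds but lhs fails at k=2.
  j=4: rhs fails.
  j=5: rhs fails.
No witness within the range → none.

none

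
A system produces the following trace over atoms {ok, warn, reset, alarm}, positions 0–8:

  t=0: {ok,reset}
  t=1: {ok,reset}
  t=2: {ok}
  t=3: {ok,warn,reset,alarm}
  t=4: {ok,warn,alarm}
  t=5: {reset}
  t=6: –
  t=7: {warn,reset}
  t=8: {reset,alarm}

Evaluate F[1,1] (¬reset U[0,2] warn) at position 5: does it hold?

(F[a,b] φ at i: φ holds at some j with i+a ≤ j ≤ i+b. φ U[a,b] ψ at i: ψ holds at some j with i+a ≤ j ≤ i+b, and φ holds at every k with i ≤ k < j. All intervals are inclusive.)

True

Check (¬reset U[0,2] warn) at each j in [6,6]:
  j=6: holds
Found at j=6 → formula holds.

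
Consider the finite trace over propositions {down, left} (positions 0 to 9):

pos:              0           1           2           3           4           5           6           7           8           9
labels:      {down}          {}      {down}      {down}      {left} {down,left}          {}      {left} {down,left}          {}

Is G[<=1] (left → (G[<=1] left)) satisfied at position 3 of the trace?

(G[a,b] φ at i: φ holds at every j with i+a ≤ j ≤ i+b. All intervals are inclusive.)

Check (left → (G[<=1] left)) at every j in [3,4]:
  j=3: antecedent false → ✓
  j=4: antecedent true; consequent holds on [4,5] → ✓
All positions satisfy it → formula holds.

True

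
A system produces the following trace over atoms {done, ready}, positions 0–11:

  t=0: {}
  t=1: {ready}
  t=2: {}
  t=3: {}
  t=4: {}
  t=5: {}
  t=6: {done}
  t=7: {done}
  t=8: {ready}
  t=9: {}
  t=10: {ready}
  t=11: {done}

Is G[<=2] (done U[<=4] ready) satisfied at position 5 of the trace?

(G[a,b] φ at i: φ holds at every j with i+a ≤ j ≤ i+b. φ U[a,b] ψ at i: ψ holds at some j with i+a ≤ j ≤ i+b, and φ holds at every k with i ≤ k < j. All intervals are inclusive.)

Does not hold

Check (done U[<=4] ready) at every j in [5,7]:
  j=5: fails
  j=6: holds
  j=7: holds
Fails at j=5 → formula fails.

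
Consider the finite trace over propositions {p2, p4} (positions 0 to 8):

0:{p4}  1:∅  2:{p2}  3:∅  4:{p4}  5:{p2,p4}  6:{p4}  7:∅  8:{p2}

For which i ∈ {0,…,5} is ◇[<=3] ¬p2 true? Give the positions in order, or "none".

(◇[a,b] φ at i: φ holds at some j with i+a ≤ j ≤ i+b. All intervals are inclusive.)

Evaluate at each i in [0,5]:
  i=0: ✓ (witness j=0)
  i=1: ✓ (witness j=1)
  i=2: ✓ (witness j=3)
  i=3: ✓ (witness j=3)
  i=4: ✓ (witness j=4)
  i=5: ✓ (witness j=6)

0, 1, 2, 3, 4, 5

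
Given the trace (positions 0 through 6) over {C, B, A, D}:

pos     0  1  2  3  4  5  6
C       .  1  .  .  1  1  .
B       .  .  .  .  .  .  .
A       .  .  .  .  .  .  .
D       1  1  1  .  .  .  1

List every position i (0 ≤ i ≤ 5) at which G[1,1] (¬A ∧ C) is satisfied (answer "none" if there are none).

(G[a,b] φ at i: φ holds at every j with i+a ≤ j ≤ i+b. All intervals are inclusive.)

Evaluate at each i in [0,5]:
  i=0: ✓ (all of [1,1])
  i=1: ✗ (fails at j=2)
  i=2: ✗ (fails at j=3)
  i=3: ✓ (all of [4,4])
  i=4: ✓ (all of [5,5])
  i=5: ✗ (fails at j=6)

0, 3, 4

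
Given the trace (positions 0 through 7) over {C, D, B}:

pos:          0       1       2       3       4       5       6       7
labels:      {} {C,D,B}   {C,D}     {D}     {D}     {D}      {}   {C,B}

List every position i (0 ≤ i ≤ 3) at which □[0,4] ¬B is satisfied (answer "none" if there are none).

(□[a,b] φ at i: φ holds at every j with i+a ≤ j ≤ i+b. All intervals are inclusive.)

Evaluate at each i in [0,3]:
  i=0: ✗ (fails at j=1)
  i=1: ✗ (fails at j=1)
  i=2: ✓ (all of [2,6])
  i=3: ✗ (fails at j=7)

2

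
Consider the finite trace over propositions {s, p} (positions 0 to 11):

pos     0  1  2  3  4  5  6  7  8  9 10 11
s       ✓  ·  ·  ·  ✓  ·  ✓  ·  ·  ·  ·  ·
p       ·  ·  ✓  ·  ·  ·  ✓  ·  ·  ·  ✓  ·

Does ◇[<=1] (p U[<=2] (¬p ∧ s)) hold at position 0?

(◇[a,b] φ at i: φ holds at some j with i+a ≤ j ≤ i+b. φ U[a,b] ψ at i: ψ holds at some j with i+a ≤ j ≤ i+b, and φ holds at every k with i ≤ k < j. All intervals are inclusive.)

Check (p U[<=2] (¬p ∧ s)) at each j in [0,1]:
  j=0: holds
  j=1: fails
Found at j=0 → formula holds.

Yes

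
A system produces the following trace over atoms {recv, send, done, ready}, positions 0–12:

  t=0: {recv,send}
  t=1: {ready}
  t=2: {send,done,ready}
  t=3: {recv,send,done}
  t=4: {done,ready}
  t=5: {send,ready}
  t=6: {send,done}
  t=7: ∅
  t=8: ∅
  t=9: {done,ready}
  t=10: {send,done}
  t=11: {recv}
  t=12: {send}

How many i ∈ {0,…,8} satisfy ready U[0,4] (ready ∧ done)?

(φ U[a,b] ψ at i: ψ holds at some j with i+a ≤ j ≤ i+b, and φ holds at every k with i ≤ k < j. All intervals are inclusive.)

3

Evaluate at each i in [0,8]:
  i=0: ✗ (lhs fails at k=0 before rhs at j=2)
  i=1: ✓ (rhs at j=2; lhs holds on [1,1])
  i=2: ✓ (rhs at j=2)
  i=3: ✗ (lhs fails at k=3 before rhs at j=4)
  i=4: ✓ (rhs at j=4)
  i=5: ✗ (lhs fails at k=6 before rhs at j=9)
  i=6: ✗ (lhs fails at k=6 before rhs at j=9)
  i=7: ✗ (lhs fails at k=7 before rhs at j=9)
  i=8: ✗ (lhs fails at k=8 before rhs at j=9)
Positions where it holds: {1, 2, 4} → 3.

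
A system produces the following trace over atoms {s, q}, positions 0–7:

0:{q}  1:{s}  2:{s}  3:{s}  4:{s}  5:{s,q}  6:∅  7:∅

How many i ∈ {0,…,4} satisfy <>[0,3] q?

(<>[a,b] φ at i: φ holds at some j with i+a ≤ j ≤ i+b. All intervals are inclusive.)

4

Evaluate at each i in [0,4]:
  i=0: ✓ (witness j=0)
  i=1: ✗ (none in [1,4])
  i=2: ✓ (witness j=5)
  i=3: ✓ (witness j=5)
  i=4: ✓ (witness j=5)
Positions where it holds: {0, 2, 3, 4} → 4.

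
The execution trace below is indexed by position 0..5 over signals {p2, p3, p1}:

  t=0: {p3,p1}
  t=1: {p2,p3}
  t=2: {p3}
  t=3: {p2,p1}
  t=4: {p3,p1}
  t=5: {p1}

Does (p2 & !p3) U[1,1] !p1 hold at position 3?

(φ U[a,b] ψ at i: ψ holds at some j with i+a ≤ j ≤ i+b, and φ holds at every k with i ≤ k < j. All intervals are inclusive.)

Need some j in [4,4] with !p1, and (p2 & !p3) at every k in [3,j-1].
  j=4: !p1 false.
No j in the window works → until fails.

No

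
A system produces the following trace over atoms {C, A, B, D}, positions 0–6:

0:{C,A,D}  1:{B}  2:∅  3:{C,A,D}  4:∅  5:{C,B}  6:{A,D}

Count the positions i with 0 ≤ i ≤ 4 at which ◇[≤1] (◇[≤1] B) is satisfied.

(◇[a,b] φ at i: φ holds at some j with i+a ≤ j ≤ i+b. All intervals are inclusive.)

4

Evaluate at each i in [0,4]:
  i=0: ✓ (witness j=0)
  i=1: ✓ (witness j=1)
  i=2: ✗ (none in [2,3])
  i=3: ✓ (witness j=4)
  i=4: ✓ (witness j=4)
Positions where it holds: {0, 1, 3, 4} → 4.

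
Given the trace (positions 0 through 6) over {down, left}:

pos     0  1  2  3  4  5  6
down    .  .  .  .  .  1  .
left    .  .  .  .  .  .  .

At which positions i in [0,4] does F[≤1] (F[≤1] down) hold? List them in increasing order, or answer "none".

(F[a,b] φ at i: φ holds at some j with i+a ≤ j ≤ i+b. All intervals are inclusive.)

Evaluate at each i in [0,4]:
  i=0: ✗ (none in [0,1])
  i=1: ✗ (none in [1,2])
  i=2: ✗ (none in [2,3])
  i=3: ✓ (witness j=4)
  i=4: ✓ (witness j=4)

3, 4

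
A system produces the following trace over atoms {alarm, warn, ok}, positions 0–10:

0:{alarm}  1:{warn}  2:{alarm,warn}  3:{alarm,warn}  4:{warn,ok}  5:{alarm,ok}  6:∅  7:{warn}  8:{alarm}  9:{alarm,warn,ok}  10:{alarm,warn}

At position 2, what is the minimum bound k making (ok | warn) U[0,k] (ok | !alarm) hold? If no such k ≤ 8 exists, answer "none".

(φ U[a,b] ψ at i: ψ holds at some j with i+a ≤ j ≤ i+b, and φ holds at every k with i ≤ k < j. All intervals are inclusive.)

Need earliest j ≥ 2 with (ok | !alarm), and (ok | warn) at every k in [2,j-1].
  j=2: rhs fails.
  j=3: rhs fails.
  j=4: rhs holds; lhs holds on [2,3]. k = 2.

2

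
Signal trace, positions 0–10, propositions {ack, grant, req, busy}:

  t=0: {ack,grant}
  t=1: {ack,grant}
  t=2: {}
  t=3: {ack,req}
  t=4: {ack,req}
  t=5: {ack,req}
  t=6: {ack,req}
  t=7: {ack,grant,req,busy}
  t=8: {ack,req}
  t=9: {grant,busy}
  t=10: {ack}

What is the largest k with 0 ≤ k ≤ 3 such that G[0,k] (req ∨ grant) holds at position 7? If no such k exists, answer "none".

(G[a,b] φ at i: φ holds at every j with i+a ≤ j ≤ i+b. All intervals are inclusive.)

(req ∨ grant) must hold from j=7 onward; find where it first fails.
  j=7: holds
  j=8: holds
  j=9: holds
  j=10: fails
Holds on [7,9], so largest k = 2.

2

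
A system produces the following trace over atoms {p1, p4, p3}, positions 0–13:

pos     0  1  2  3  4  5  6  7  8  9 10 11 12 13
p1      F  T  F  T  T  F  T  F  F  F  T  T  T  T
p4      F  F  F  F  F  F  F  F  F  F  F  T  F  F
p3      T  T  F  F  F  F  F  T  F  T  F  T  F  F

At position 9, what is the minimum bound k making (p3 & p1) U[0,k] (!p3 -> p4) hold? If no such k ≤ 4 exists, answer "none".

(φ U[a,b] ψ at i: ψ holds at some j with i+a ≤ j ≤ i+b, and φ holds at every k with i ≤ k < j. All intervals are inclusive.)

Need earliest j ≥ 9 with (!p3 -> p4), and (p3 & p1) at every k in [9,j-1].
  j=9: rhs holds (empty prefix). k = 0.

0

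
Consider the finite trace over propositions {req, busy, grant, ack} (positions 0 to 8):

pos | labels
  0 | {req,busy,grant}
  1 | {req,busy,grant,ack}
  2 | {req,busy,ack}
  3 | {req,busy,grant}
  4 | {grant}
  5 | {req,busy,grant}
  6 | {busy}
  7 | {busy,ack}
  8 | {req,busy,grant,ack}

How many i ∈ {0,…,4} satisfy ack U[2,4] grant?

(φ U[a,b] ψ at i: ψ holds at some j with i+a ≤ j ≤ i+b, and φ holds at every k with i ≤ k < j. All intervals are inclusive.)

1

Evaluate at each i in [0,4]:
  i=0: ✗ (lhs fails at k=0 before rhs at j=3)
  i=1: ✓ (rhs at j=3; lhs holds on [1,2])
  i=2: ✗ (lhs fails at k=3 before rhs at j=4)
  i=3: ✗ (lhs fails at k=3 before rhs at j=5)
  i=4: ✗ (lhs fails at k=4 before rhs at j=8)
Positions where it holds: {1} → 1.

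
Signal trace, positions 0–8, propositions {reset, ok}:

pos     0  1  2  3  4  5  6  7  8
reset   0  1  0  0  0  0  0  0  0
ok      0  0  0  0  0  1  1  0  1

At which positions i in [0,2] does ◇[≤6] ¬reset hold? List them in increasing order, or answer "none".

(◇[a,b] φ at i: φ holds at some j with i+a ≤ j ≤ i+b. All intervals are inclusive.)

Evaluate at each i in [0,2]:
  i=0: ✓ (witness j=0)
  i=1: ✓ (witness j=2)
  i=2: ✓ (witness j=2)

0, 1, 2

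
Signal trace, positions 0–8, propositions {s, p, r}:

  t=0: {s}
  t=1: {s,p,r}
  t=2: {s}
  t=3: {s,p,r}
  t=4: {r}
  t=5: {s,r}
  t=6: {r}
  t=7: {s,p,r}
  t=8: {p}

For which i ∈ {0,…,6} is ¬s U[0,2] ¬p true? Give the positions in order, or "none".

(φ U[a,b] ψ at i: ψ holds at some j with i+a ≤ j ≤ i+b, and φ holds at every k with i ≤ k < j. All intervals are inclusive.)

Evaluate at each i in [0,6]:
  i=0: ✓ (rhs at j=0)
  i=1: ✗ (lhs fails at k=1 before rhs at j=2)
  i=2: ✓ (rhs at j=2)
  i=3: ✗ (lhs fails at k=3 before rhs at j=4)
  i=4: ✓ (rhs at j=4)
  i=5: ✓ (rhs at j=5)
  i=6: ✓ (rhs at j=6)

0, 2, 4, 5, 6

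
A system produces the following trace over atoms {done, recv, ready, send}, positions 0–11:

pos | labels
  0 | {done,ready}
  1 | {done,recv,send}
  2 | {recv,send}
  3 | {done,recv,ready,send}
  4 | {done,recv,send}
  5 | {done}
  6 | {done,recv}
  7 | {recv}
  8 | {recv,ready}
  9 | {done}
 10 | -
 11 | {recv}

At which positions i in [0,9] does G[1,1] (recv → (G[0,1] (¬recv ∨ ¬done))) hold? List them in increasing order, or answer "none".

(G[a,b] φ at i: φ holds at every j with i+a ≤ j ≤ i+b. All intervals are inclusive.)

4, 6, 7, 8, 9

Evaluate at each i in [0,9]:
  i=0: ✗ (fails at j=1)
  i=1: ✗ (fails at j=2)
  i=2: ✗ (fails at j=3)
  i=3: ✗ (fails at j=4)
  i=4: ✓ (all of [5,5])
  i=5: ✗ (fails at j=6)
  i=6: ✓ (all of [7,7])
  i=7: ✓ (all of [8,8])
  i=8: ✓ (all of [9,9])
  i=9: ✓ (all of [10,10])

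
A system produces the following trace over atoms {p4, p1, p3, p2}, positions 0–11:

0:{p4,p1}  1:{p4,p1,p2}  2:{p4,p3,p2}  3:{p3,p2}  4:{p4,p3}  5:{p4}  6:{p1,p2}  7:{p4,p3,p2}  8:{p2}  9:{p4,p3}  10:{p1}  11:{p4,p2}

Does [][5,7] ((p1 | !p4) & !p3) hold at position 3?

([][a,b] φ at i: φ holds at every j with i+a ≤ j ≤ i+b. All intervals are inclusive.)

No

Check ((p1 | !p4) & !p3) at every j in [8,10]:
  j=8: true
  j=9: false
  j=10: true
Fails at j=9 → formula fails.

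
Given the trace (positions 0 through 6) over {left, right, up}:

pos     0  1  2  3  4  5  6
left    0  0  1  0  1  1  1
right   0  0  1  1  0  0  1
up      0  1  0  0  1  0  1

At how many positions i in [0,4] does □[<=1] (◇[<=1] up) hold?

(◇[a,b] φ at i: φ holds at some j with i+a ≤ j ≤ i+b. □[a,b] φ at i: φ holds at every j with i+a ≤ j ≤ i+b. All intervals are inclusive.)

3

Evaluate at each i in [0,4]:
  i=0: ✓ (all of [0,1])
  i=1: ✗ (fails at j=2)
  i=2: ✗ (fails at j=2)
  i=3: ✓ (all of [3,4])
  i=4: ✓ (all of [4,5])
Positions where it holds: {0, 3, 4} → 3.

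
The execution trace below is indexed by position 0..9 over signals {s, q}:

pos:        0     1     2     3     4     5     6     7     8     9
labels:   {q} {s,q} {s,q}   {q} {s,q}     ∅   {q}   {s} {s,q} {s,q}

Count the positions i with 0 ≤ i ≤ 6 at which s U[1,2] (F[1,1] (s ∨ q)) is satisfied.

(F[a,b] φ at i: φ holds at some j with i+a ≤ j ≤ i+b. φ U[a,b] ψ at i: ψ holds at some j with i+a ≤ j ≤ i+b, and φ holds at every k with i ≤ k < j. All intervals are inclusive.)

Evaluate at each i in [0,6]:
  i=0: ✗ (lhs fails at k=0 before rhs at j=1)
  i=1: ✓ (rhs at j=2; lhs holds on [1,1])
  i=2: ✓ (rhs at j=3; lhs holds on [2,2])
  i=3: ✗ (lhs fails at k=3 before rhs at j=5)
  i=4: ✓ (rhs at j=5; lhs holds on [4,4])
  i=5: ✗ (lhs fails at k=5 before rhs at j=6)
  i=6: ✗ (lhs fails at k=6 before rhs at j=7)
Positions where it holds: {1, 2, 4} → 3.

3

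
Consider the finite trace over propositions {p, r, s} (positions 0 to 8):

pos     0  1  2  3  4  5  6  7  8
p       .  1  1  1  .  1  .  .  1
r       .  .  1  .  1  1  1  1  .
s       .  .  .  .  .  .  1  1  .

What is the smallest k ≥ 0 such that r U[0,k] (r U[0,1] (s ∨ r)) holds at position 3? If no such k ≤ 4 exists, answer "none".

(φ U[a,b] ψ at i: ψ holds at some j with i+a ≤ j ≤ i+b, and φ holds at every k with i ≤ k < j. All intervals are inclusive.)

Need earliest j ≥ 3 with (r U[0,1] (s ∨ r)), and r at every k in [3,j-1].
  j=3: rhs fails.
  j=4: rhs holds but lhs fails at k=3.
  j=5: rhs holds but lhs fails at k=3.
  j=6: rhs holds but lhs fails at k=3.
  j=7: rhs holds but lhs fails at k=3.
No witness within the range → none.

none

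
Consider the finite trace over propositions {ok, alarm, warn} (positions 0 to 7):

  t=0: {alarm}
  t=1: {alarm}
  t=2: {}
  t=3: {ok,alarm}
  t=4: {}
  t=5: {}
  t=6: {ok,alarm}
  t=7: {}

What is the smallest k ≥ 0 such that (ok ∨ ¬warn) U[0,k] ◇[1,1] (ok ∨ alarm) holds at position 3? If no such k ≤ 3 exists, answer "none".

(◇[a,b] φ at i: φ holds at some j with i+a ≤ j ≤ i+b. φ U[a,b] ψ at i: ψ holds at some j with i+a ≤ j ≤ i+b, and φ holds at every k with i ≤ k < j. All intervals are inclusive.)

2

Need earliest j ≥ 3 with ◇[1,1] (ok ∨ alarm), and (ok ∨ ¬warn) at every k in [3,j-1].
  j=3: rhs fails.
  j=4: rhs fails.
  j=5: rhs holds; lhs holds on [3,4]. k = 2.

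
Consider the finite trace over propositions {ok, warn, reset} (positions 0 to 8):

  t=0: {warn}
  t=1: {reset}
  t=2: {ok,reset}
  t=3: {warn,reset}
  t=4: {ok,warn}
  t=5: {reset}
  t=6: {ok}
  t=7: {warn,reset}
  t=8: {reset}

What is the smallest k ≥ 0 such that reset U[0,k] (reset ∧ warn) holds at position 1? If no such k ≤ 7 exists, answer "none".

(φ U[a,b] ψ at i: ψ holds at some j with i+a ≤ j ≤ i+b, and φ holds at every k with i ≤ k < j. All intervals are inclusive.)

2

Need earliest j ≥ 1 with (reset ∧ warn), and reset at every k in [1,j-1].
  j=1: rhs fails.
  j=2: rhs fails.
  j=3: rhs holds; lhs holds on [1,2]. k = 2.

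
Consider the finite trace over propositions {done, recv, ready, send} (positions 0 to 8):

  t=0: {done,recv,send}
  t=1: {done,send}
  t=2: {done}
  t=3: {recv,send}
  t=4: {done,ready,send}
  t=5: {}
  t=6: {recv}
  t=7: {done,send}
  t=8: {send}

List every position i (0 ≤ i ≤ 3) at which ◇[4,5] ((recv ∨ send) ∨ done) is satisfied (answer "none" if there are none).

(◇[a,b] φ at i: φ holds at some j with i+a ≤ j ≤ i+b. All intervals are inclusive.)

Evaluate at each i in [0,3]:
  i=0: ✓ (witness j=4)
  i=1: ✓ (witness j=6)
  i=2: ✓ (witness j=6)
  i=3: ✓ (witness j=7)

0, 1, 2, 3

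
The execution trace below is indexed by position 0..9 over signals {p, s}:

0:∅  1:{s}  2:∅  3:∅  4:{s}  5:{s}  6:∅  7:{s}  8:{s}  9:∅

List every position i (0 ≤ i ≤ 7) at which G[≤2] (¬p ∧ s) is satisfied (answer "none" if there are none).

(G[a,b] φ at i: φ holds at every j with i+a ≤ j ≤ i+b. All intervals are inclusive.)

none

Evaluate at each i in [0,7]:
  i=0: ✗ (fails at j=0)
  i=1: ✗ (fails at j=2)
  i=2: ✗ (fails at j=2)
  i=3: ✗ (fails at j=3)
  i=4: ✗ (fails at j=6)
  i=5: ✗ (fails at j=6)
  i=6: ✗ (fails at j=6)
  i=7: ✗ (fails at j=9)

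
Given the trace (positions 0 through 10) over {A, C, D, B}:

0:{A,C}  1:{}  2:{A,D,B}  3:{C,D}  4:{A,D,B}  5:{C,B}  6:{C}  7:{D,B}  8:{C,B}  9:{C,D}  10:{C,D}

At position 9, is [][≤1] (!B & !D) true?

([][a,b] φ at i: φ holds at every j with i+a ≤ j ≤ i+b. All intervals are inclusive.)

False

Check (!B & !D) at every j in [9,10]:
  j=9: false
  j=10: false
Fails at j=9 → formula fails.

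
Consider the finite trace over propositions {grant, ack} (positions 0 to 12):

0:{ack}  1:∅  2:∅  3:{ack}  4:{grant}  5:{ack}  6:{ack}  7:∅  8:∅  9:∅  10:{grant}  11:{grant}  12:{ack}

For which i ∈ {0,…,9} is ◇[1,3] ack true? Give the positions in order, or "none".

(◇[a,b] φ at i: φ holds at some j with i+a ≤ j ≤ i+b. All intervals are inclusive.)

Evaluate at each i in [0,9]:
  i=0: ✓ (witness j=3)
  i=1: ✓ (witness j=3)
  i=2: ✓ (witness j=3)
  i=3: ✓ (witness j=5)
  i=4: ✓ (witness j=5)
  i=5: ✓ (witness j=6)
  i=6: ✗ (none in [7,9])
  i=7: ✗ (none in [8,10])
  i=8: ✗ (none in [9,11])
  i=9: ✓ (witness j=12)

0, 1, 2, 3, 4, 5, 9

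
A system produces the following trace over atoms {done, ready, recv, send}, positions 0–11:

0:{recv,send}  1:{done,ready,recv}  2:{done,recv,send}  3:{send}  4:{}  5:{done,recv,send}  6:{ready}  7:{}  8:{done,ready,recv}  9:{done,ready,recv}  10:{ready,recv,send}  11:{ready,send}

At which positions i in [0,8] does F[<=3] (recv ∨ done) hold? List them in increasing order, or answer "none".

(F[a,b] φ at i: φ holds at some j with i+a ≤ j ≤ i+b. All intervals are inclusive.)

0, 1, 2, 3, 4, 5, 6, 7, 8

Evaluate at each i in [0,8]:
  i=0: ✓ (witness j=0)
  i=1: ✓ (witness j=1)
  i=2: ✓ (witness j=2)
  i=3: ✓ (witness j=5)
  i=4: ✓ (witness j=5)
  i=5: ✓ (witness j=5)
  i=6: ✓ (witness j=8)
  i=7: ✓ (witness j=8)
  i=8: ✓ (witness j=8)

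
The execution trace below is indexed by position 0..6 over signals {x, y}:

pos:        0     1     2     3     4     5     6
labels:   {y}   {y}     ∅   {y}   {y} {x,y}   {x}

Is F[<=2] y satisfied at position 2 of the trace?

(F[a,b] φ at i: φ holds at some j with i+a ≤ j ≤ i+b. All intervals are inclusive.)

Check y at each j in [2,4]:
  j=2: false
  j=3: true
  j=4: true
Found at j=3 → formula holds.

Yes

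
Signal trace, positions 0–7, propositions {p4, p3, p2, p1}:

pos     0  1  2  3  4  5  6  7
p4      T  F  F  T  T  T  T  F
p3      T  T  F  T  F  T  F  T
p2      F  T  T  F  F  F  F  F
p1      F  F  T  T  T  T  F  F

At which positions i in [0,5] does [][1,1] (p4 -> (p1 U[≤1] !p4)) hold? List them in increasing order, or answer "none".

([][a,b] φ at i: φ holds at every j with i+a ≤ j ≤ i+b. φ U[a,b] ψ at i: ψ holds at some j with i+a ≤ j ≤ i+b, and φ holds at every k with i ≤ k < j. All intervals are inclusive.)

0, 1

Evaluate at each i in [0,5]:
  i=0: ✓ (all of [1,1])
  i=1: ✓ (all of [2,2])
  i=2: ✗ (fails at j=3)
  i=3: ✗ (fails at j=4)
  i=4: ✗ (fails at j=5)
  i=5: ✗ (fails at j=6)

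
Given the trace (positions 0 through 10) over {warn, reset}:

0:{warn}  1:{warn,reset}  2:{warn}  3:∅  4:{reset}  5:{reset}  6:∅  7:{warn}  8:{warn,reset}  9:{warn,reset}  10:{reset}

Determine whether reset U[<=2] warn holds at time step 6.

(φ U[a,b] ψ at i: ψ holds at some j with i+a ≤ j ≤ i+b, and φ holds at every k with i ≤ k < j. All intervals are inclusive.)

No

Need some j in [6,8] with warn, and reset at every k in [6,j-1].
  j=6: warn false.
  j=7: warn holds, but reset fails at k=6 → not this j.
  j=8: warn holds, but reset fails at k=6 → not this j.
No j in the window works → until fails.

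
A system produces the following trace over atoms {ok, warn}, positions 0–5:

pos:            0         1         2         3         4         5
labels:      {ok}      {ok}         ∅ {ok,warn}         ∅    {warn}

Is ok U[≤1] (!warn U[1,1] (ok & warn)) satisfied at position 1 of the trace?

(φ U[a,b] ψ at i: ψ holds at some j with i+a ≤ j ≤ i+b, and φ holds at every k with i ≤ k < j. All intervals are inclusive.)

True

Need some j in [1,2] with (!warn U[1,1] (ok & warn)), and ok at every k in [1,j-1].
  j=1: (!warn U[1,1] (ok & warn)) — fails.
  j=2: (!warn U[1,1] (ok & warn)) holds; ok holds at every k in [1,1] → satisfied.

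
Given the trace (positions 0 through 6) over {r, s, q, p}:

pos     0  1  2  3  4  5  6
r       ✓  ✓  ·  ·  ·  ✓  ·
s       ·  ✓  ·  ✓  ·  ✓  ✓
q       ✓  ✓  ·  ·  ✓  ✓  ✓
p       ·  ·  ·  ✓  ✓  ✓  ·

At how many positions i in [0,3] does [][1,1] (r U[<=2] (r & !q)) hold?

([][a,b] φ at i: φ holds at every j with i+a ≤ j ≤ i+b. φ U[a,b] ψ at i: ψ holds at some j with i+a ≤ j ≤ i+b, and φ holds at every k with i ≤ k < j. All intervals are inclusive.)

0

Evaluate at each i in [0,3]:
  i=0: ✗ (fails at j=1)
  i=1: ✗ (fails at j=2)
  i=2: ✗ (fails at j=3)
  i=3: ✗ (fails at j=4)
Positions where it holds: {} → 0.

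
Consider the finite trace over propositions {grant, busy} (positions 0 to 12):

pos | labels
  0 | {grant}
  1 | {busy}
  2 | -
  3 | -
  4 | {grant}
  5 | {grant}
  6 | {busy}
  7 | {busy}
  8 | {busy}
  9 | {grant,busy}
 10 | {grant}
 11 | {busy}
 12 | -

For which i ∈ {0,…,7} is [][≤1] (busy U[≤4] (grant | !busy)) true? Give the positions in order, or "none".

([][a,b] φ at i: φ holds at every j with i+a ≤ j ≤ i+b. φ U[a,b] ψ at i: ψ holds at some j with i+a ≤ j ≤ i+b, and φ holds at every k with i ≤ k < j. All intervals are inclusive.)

0, 1, 2, 3, 4, 5, 6, 7

Evaluate at each i in [0,7]:
  i=0: ✓ (all of [0,1])
  i=1: ✓ (all of [1,2])
  i=2: ✓ (all of [2,3])
  i=3: ✓ (all of [3,4])
  i=4: ✓ (all of [4,5])
  i=5: ✓ (all of [5,6])
  i=6: ✓ (all of [6,7])
  i=7: ✓ (all of [7,8])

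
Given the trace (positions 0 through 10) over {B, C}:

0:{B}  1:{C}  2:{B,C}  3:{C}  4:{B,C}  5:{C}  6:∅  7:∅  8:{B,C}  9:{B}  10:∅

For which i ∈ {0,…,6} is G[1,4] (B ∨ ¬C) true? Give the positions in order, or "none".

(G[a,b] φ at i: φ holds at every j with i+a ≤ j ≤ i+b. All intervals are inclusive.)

5, 6

Evaluate at each i in [0,6]:
  i=0: ✗ (fails at j=1)
  i=1: ✗ (fails at j=3)
  i=2: ✗ (fails at j=3)
  i=3: ✗ (fails at j=5)
  i=4: ✗ (fails at j=5)
  i=5: ✓ (all of [6,9])
  i=6: ✓ (all of [7,10])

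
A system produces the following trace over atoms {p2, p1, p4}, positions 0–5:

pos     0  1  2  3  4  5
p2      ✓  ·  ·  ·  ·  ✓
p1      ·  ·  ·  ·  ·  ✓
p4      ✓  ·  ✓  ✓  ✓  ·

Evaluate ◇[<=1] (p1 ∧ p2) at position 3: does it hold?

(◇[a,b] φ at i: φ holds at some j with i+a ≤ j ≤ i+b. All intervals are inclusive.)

Check (p1 ∧ p2) at each j in [3,4]:
  j=3: false
  j=4: false
No position in the window satisfies it → formula fails.

No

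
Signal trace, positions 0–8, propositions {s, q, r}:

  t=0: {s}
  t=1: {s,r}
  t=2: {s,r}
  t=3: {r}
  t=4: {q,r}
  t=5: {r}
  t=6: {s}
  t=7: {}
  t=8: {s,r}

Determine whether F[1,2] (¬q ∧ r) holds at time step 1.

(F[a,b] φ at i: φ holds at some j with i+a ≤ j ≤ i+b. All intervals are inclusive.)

Check (¬q ∧ r) at each j in [2,3]:
  j=2: true
  j=3: true
Found at j=2 → formula holds.

True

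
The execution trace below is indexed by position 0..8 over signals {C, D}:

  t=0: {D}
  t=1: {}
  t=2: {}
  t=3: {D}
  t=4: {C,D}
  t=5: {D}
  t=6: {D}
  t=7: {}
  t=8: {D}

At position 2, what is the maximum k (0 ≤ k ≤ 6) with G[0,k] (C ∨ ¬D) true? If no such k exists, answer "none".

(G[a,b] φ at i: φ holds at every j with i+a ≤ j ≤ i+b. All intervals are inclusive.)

0

(C ∨ ¬D) must hold from j=2 onward; find where it first fails.
  j=2: holds
  j=3: fails
Holds on [2,2], so largest k = 0.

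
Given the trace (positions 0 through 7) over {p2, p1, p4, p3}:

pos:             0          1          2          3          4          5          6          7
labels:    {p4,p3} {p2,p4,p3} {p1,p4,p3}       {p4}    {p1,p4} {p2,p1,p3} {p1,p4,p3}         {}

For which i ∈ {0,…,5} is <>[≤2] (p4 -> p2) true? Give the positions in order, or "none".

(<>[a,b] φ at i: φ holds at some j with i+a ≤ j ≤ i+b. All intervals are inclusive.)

0, 1, 3, 4, 5

Evaluate at each i in [0,5]:
  i=0: ✓ (witness j=1)
  i=1: ✓ (witness j=1)
  i=2: ✗ (none in [2,4])
  i=3: ✓ (witness j=5)
  i=4: ✓ (witness j=5)
  i=5: ✓ (witness j=5)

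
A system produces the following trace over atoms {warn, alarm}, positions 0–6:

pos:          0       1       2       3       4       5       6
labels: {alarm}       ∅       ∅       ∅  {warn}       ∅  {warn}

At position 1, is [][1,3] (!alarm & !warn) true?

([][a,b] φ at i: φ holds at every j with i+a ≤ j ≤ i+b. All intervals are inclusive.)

Check (!alarm & !warn) at every j in [2,4]:
  j=2: true
  j=3: true
  j=4: false
Fails at j=4 → formula fails.

Does not hold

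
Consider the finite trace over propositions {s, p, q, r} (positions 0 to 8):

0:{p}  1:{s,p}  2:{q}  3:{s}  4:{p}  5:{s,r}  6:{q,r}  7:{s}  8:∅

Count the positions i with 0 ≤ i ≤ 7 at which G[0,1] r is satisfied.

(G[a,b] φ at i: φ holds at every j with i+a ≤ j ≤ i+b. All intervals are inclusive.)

Evaluate at each i in [0,7]:
  i=0: ✗ (fails at j=0)
  i=1: ✗ (fails at j=1)
  i=2: ✗ (fails at j=2)
  i=3: ✗ (fails at j=3)
  i=4: ✗ (fails at j=4)
  i=5: ✓ (all of [5,6])
  i=6: ✗ (fails at j=7)
  i=7: ✗ (fails at j=7)
Positions where it holds: {5} → 1.

1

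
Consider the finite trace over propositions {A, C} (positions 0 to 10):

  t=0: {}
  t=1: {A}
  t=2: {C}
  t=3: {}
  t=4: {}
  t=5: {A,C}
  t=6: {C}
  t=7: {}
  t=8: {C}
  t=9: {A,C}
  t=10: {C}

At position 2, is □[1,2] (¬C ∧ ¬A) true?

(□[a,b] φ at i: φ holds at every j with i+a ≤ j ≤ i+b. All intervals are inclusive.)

Check (¬C ∧ ¬A) at every j in [3,4]:
  j=3: true
  j=4: true
All positions satisfy it → formula holds.

True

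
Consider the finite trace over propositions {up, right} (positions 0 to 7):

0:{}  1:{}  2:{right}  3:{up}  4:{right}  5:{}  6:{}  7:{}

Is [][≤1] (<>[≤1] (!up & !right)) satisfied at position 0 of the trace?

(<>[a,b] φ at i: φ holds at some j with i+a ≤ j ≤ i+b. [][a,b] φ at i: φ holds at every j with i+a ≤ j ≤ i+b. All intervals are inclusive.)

Check <>[≤1] (!up & !right) at every j in [0,1]:
  j=0: holds (witness at 0)
  j=1: holds (witness at 1)
All positions satisfy it → formula holds.

True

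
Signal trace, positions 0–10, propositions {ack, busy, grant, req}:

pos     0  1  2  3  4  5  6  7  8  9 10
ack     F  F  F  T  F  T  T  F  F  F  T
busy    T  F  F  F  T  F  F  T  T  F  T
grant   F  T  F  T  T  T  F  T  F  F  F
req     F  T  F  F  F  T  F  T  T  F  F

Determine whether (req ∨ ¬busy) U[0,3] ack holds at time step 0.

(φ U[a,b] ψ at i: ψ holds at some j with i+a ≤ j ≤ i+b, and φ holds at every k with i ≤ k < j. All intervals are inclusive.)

Does not hold

Need some j in [0,3] with ack, and (req ∨ ¬busy) at every k in [0,j-1].
  j=0: ack false.
  j=1: ack false.
  j=2: ack false.
  j=3: ack holds, but (req ∨ ¬busy) fails at k=0 → not this j.
No j in the window works → until fails.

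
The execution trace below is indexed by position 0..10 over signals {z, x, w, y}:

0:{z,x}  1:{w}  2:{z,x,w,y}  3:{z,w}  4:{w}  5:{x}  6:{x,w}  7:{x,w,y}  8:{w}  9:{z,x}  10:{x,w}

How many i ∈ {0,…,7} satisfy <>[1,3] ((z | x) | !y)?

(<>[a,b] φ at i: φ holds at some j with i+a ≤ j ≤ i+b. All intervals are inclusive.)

8

Evaluate at each i in [0,7]:
  i=0: ✓ (witness j=1)
  i=1: ✓ (witness j=2)
  i=2: ✓ (witness j=3)
  i=3: ✓ (witness j=4)
  i=4: ✓ (witness j=5)
  i=5: ✓ (witness j=6)
  i=6: ✓ (witness j=7)
  i=7: ✓ (witness j=8)
Positions where it holds: {0, 1, 2, 3, 4, 5, 6, 7} → 8.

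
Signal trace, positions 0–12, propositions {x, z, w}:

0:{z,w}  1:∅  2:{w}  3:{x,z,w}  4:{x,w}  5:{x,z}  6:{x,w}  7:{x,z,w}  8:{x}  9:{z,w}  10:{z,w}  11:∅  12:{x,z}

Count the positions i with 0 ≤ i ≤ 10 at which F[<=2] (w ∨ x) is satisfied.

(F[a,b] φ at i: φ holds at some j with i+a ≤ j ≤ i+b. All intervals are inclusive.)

11

Evaluate at each i in [0,10]:
  i=0: ✓ (witness j=0)
  i=1: ✓ (witness j=2)
  i=2: ✓ (witness j=2)
  i=3: ✓ (witness j=3)
  i=4: ✓ (witness j=4)
  i=5: ✓ (witness j=5)
  i=6: ✓ (witness j=6)
  i=7: ✓ (witness j=7)
  i=8: ✓ (witness j=8)
  i=9: ✓ (witness j=9)
  i=10: ✓ (witness j=10)
Positions where it holds: {0, 1, 2, 3, 4, 5, 6, 7, 8, 9, 10} → 11.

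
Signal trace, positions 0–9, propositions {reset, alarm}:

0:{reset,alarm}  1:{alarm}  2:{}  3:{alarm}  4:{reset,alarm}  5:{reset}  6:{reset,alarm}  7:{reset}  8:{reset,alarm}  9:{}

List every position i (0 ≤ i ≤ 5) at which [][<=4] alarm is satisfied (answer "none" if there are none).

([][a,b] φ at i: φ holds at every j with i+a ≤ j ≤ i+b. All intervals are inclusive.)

none

Evaluate at each i in [0,5]:
  i=0: ✗ (fails at j=2)
  i=1: ✗ (fails at j=2)
  i=2: ✗ (fails at j=2)
  i=3: ✗ (fails at j=5)
  i=4: ✗ (fails at j=5)
  i=5: ✗ (fails at j=5)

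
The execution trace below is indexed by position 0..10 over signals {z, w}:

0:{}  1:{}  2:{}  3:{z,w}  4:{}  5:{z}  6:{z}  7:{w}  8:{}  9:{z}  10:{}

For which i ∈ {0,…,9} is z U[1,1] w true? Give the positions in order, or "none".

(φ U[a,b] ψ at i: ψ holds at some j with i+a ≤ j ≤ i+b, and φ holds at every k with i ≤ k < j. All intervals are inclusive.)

Evaluate at each i in [0,9]:
  i=0: ✗ (no rhs in [1,1])
  i=1: ✗ (no rhs in [2,2])
  i=2: ✗ (lhs fails at k=2 before rhs at j=3)
  i=3: ✗ (no rhs in [4,4])
  i=4: ✗ (no rhs in [5,5])
  i=5: ✗ (no rhs in [6,6])
  i=6: ✓ (rhs at j=7; lhs holds on [6,6])
  i=7: ✗ (no rhs in [8,8])
  i=8: ✗ (no rhs in [9,9])
  i=9: ✗ (no rhs in [10,10])

6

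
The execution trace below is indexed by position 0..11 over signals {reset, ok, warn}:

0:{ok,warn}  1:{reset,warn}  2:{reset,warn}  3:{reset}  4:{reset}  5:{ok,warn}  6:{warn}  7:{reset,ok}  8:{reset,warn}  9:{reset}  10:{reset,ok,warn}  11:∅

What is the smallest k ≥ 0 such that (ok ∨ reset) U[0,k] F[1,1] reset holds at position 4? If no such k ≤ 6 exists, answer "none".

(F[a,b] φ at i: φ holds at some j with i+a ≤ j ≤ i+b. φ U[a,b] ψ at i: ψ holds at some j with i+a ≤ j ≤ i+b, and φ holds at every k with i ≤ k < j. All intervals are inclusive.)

2

Need earliest j ≥ 4 with F[1,1] reset, and (ok ∨ reset) at every k in [4,j-1].
  j=4: rhs fails.
  j=5: rhs fails.
  j=6: rhs holds; lhs holds on [4,5]. k = 2.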